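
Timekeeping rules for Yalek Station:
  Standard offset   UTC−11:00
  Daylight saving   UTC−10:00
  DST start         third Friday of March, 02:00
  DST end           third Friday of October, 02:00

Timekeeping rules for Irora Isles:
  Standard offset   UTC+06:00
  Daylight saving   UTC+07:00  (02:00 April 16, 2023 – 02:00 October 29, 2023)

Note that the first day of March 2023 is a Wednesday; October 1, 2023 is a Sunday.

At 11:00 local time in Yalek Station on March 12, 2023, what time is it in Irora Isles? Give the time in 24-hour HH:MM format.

04:00

1 March 2023 is a Wednesday, so the first Friday is March 3 and the third is March 17.
1 October 2023 is a Sunday, so the first Friday is October 6 and the third is October 20.
March 12, 2023 does not fall between 17 March and 20 October, so daylight saving is not in effect and Yalek Station is at UTC−11:00.
11:00 Yalek Station + 11h = 22:00 UTC.
At the standard offset (UTC+06:00), 22:00 UTC + 6h = 04:00 Irora Isles standard time (rolling into the next day, 13 March 2023).
The standard-time date in Irora Isles, March 13, 2023, does not fall between 16 April and 29 October, so daylight saving is not in effect and Irora Isles is at UTC+06:00.
22:00 UTC + 6h = 04:00 Irora Isles (rolling into the next day, 13 March 2023).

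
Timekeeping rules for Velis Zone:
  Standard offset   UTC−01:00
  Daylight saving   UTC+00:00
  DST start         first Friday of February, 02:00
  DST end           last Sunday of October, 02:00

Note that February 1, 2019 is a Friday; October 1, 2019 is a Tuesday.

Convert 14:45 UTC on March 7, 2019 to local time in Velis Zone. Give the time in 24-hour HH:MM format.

14:45

1 February 2019 is a Friday, so the first Friday is February 1.
1 October 2019 is a Tuesday, so Sundays fall on 6, 13, 20, 27; the last is October 27.
At the standard offset (UTC−01:00), 14:45 UTC − 1h = 13:45 Velis Zone standard time.
The standard-time date in Velis Zone, March 7, 2019, lies within the daylight-saving period (1 February – 27 October), so Velis Zone is on daylight time, UTC+00:00.
14:45 UTC + 0h = 14:45 local.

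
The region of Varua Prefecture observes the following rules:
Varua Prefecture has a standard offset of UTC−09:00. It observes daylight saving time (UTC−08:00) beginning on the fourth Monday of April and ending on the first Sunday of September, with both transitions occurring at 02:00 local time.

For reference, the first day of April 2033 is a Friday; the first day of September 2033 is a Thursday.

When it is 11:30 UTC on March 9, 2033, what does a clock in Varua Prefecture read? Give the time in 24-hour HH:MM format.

02:30

1 April 2033 is a Friday, so the first Monday is April 4 and the fourth is April 25.
1 September 2033 is a Thursday, so the first Sunday is September 4.
At the standard offset (UTC−09:00), 11:30 UTC − 9h = 02:30 Varua Prefecture standard time.
Daylight saving runs 25 April – 4 September; the standard-time date in Varua Prefecture, March 9, 2033, is outside that window, so Varua Prefecture is on standard time at UTC−09:00.
11:30 UTC − 9h = 02:30 local.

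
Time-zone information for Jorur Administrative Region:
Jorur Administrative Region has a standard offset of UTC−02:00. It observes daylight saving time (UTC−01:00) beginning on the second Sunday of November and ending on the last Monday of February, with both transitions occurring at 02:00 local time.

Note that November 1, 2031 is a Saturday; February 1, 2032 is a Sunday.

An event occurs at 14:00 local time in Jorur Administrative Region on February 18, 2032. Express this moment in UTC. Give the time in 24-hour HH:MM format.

1 November 2031 is a Saturday, so the first Sunday is November 2 and the second is November 9.
1 February 2032 is a Sunday, so Mondays fall on 2, 9, 16, 23; the last is February 23.
February 18, 2032 lies within the daylight-saving period (9 November 2031 – 23 February 2032), so Jorur Administrative Region is on daylight time, UTC−01:00.
14:00 local + 1h = 15:00 UTC.

15:00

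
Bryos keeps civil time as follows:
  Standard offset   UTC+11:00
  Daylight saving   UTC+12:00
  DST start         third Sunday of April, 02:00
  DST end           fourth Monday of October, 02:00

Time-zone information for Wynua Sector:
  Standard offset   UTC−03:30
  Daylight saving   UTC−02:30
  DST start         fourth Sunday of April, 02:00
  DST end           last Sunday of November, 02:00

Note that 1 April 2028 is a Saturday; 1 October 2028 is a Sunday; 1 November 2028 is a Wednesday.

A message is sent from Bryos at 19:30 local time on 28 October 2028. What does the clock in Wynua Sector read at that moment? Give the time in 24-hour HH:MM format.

06:00

1 April 2028 is a Saturday, so the first Sunday is April 2 and the third is April 16.
1 October 2028 is a Sunday, so the first Monday is October 2 and the fourth is October 23.
28 October 2028 does not fall between 16 April and 23 October, so daylight saving is not in effect and Bryos is at UTC+11:00.
19:30 Bryos − 11h = 08:30 UTC.
1 April 2028 is a Saturday, so the first Sunday is April 2 and the fourth is April 23.
1 November 2028 is a Wednesday, so Sundays fall on 5, 12, 19, 26; the last is November 26.
At the standard offset (UTC−03:30), 08:30 UTC − 3h30m = 05:00 Wynua Sector standard time.
The standard-time date in Wynua Sector, 28 October 2028, falls between 23 April and 26 November, so daylight saving is in effect and Wynua Sector is at UTC−02:30.
08:30 UTC − 2h30m = 06:00 Wynua Sector.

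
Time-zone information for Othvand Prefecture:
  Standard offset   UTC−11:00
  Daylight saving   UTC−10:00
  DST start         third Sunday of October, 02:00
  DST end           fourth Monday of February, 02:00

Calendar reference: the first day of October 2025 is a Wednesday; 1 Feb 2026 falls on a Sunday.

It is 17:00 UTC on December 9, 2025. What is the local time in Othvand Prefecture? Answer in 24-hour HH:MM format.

1 October 2025 is a Wednesday, so the first Sunday is October 5 and the third is October 19.
1 February 2026 is a Sunday, so the first Monday is February 2 and the fourth is February 23.
At the standard offset (UTC−11:00), 17:00 UTC − 11h = 06:00 Othvand Prefecture standard time.
The standard-time date in Othvand Prefecture, December 9, 2025, lies within the daylight-saving period (19 October 2025 – 23 February 2026), so Othvand Prefecture is on daylight time, UTC−10:00.
17:00 UTC − 10h = 07:00 local.

07:00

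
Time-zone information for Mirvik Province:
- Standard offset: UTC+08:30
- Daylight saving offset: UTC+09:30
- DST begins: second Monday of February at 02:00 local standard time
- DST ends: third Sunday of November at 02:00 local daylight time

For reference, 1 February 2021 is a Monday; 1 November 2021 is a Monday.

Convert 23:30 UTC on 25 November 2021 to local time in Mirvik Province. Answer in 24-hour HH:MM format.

08:00

1 February 2021 is a Monday, so the first Monday is February 1 and the second is February 8.
1 November 2021 is a Monday, so the first Sunday is November 7 and the third is November 21.
At the standard offset (UTC+08:30), 23:30 UTC + 8h30m = 08:00 Mirvik Province standard time (rolling into the next day, 26 November 2021).
The standard-time date in Mirvik Province, 26 November 2021, is outside the daylight-saving period (8 February – 21 November), so Mirvik Province is on standard time, UTC+08:30.
23:30 UTC + 8h30m = 08:00 local (rolling into the next day, 26 November 2021).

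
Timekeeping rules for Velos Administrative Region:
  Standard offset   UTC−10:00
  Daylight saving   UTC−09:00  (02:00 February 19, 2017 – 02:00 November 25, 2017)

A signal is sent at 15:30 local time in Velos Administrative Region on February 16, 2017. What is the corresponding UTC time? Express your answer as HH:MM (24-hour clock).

February 16, 2017 is outside the daylight-saving period (19 February – 25 November), so Velos Administrative Region is on standard time, UTC−10:00.
15:30 local + 10h = 01:30 UTC (rolling into the next day, 17 February 2017).

01:30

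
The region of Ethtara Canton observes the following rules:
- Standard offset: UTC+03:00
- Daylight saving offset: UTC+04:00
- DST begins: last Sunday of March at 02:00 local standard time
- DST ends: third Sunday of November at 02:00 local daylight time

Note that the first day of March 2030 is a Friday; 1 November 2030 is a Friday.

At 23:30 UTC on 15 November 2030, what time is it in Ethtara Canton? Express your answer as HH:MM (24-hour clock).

1 March 2030 is a Friday, so Sundays fall on 3, 10, 17, 24, 31; the last is March 31.
1 November 2030 is a Friday, so the first Sunday is November 3 and the third is November 17.
At the standard offset (UTC+03:00), 23:30 UTC + 3h = 02:30 Ethtara Canton standard time (rolling into the next day, 16 November 2030).
The standard-time date in Ethtara Canton, 16 November 2030, lies within the daylight-saving period (31 March – 17 November), so Ethtara Canton is on daylight time, UTC+04:00.
23:30 UTC + 4h = 03:30 local (rolling into the next day, 16 November 2030).

03:30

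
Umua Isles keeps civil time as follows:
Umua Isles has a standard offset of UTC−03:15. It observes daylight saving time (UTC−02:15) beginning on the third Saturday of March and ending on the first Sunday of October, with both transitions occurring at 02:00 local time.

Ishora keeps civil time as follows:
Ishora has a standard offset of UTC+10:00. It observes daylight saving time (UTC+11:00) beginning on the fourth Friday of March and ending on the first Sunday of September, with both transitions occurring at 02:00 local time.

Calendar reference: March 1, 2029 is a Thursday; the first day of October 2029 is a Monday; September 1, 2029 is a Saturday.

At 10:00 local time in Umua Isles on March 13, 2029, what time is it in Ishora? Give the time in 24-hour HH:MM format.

23:15

1 March 2029 is a Thursday, so the first Saturday is March 3 and the third is March 17.
1 October 2029 is a Monday, so the first Sunday is October 7.
Daylight saving runs 17 March – 7 October; March 13, 2029 is outside that window, so Umua Isles is on standard time at UTC−03:15.
10:00 Umua Isles + 3h15m = 13:15 UTC.
1 March 2029 is a Thursday, so the first Friday is March 2 and the fourth is March 23.
1 September 2029 is a Saturday, so the first Sunday is September 2.
At the standard offset (UTC+10:00), 13:15 UTC + 10h = 23:15 Ishora standard time.
The standard-time date in Ishora, March 13, 2029, is outside the daylight-saving period (23 March – 2 September), so Ishora is on standard time, UTC+10:00.
13:15 UTC + 10h = 23:15 Ishora.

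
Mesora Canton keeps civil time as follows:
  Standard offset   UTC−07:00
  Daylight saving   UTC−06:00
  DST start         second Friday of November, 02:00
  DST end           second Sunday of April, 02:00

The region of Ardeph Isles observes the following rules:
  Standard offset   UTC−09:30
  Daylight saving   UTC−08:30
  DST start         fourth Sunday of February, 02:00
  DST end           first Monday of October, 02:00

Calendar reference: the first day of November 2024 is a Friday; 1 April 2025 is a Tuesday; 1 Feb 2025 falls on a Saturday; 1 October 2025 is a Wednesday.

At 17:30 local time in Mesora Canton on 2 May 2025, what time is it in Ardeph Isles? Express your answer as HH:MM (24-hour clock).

1 November 2024 is a Friday, so the first Friday is November 1 and the second is November 8.
1 April 2025 is a Tuesday, so the first Sunday is April 6 and the second is April 13.
Daylight saving runs 8 November 2024 – 13 April 2025; 2 May 2025 is outside that window, so Mesora Canton is on standard time at UTC−07:00.
17:30 Mesora Canton + 7h = 00:30 UTC (rolling into the next day, 3 May 2025).
1 February 2025 is a Saturday, so the first Sunday is February 2 and the fourth is February 23.
1 October 2025 is a Wednesday, so the first Monday is October 6.
At the standard offset (UTC−09:30), 00:30 UTC − 9h30m = 15:00 Ardeph Isles standard time (rolling into the previous day, 2 May 2025).
Daylight saving runs 23 February – 6 October; the standard-time date in Ardeph Isles, 2 May 2025, is inside that window, so Ardeph Isles is at UTC−08:30.
00:30 UTC − 8h30m = 16:00 Ardeph Isles (rolling into the previous day, 2 May 2025).

16:00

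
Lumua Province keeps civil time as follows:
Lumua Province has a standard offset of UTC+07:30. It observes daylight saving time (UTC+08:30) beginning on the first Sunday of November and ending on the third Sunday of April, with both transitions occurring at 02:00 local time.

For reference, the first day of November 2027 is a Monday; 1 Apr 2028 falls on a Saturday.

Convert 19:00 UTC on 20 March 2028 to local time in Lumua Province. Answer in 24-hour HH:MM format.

03:30

1 November 2027 is a Monday, so the first Sunday is November 7.
1 April 2028 is a Saturday, so the first Sunday is April 2 and the third is April 16.
At the standard offset (UTC+07:30), 19:00 UTC + 7h30m = 02:30 Lumua Province standard time (rolling into the next day, 21 March 2028).
The standard-time date in Lumua Province, 21 March 2028, falls between 7 November 2027 and 16 April 2028, so daylight saving is in effect and Lumua Province is at UTC+08:30.
19:00 UTC + 8h30m = 03:30 local (rolling into the next day, 21 March 2028).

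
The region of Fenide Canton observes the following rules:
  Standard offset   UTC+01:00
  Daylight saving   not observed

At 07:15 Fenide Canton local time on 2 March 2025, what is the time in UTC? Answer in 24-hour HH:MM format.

06:15

Fenide Canton has no daylight saving, so its offset is UTC+01:00 year-round.
07:15 local − 1h = 06:15 UTC.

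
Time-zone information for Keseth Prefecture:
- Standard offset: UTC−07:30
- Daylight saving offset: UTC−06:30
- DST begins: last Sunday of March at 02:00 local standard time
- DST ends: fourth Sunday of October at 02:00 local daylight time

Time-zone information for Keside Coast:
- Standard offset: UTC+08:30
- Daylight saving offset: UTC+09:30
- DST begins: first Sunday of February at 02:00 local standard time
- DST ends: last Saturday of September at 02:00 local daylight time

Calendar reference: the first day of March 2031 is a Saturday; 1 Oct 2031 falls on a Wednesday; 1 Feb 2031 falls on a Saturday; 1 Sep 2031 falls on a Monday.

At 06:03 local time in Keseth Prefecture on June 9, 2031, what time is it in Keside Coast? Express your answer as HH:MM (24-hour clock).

22:03

1 March 2031 is a Saturday, so Sundays fall on 2, 9, 16, 23, 30; the last is March 30.
1 October 2031 is a Wednesday, so the first Sunday is October 5 and the fourth is October 26.
Daylight saving runs 30 March – 26 October; June 9, 2031 is inside that window, so Keseth Prefecture is at UTC−06:30.
06:03 Keseth Prefecture + 6h30m = 12:33 UTC.
1 February 2031 is a Saturday, so the first Sunday is February 2.
1 September 2031 is a Monday, so Saturdays fall on 6, 13, 20, 27; the last is September 27.
At the standard offset (UTC+08:30), 12:33 UTC + 8h30m = 21:03 Keside Coast standard time.
The standard-time date in Keside Coast, June 9, 2031, lies within the daylight-saving period (2 February – 27 September), so Keside Coast is on daylight time, UTC+09:30.
12:33 UTC + 9h30m = 22:03 Keside Coast.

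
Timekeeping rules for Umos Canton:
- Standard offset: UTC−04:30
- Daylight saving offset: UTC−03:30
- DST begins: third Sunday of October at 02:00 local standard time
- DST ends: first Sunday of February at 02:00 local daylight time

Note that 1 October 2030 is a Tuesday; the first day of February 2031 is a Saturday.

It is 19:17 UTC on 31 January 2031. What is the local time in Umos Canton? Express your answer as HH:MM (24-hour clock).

1 October 2030 is a Tuesday, so the first Sunday is October 6 and the third is October 20.
1 February 2031 is a Saturday, so the first Sunday is February 2.
At the standard offset (UTC−04:30), 19:17 UTC − 4h30m = 14:47 Umos Canton standard time.
The standard-time date in Umos Canton, 31 January 2031, lies within the daylight-saving period (20 October 2030 – 2 February 2031), so Umos Canton is on daylight time, UTC−03:30.
19:17 UTC − 3h30m = 15:47 local.

15:47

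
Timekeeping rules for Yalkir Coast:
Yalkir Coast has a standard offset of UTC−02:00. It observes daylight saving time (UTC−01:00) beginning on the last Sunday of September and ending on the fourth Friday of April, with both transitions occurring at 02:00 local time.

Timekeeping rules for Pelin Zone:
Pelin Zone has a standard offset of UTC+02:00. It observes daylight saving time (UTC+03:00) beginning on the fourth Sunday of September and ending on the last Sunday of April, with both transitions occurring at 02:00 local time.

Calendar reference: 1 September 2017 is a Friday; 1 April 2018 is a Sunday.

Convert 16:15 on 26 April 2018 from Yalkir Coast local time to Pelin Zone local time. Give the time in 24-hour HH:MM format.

1 September 2017 is a Friday, so Sundays fall on 3, 10, 17, 24; the last is September 24.
1 April 2018 is a Sunday, so the first Friday is April 6 and the fourth is April 27.
Daylight saving runs 24 September 2017 – 27 April 2018; 26 April 2018 is inside that window, so Yalkir Coast is at UTC−01:00.
16:15 Yalkir Coast + 1h = 17:15 UTC.
1 September 2017 is a Friday, so the first Sunday is September 3 and the fourth is September 24.
1 April 2018 is a Sunday, so Sundays fall on 1, 8, 15, 22, 29; the last is April 29.
At the standard offset (UTC+02:00), 17:15 UTC + 2h = 19:15 Pelin Zone standard time.
The standard-time date in Pelin Zone, 26 April 2018, lies within the daylight-saving period (24 September 2017 – 29 April 2018), so Pelin Zone is on daylight time, UTC+03:00.
17:15 UTC + 3h = 20:15 Pelin Zone.

20:15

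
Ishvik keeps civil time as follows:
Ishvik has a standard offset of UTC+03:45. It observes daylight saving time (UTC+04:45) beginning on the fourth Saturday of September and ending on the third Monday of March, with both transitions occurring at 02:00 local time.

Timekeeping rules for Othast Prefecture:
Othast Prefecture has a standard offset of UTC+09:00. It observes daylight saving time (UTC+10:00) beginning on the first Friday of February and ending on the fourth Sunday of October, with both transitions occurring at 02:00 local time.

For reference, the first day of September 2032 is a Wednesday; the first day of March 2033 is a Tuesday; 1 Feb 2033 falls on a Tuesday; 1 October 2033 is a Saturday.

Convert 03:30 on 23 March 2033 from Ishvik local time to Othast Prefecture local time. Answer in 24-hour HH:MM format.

09:45

1 September 2032 is a Wednesday, so the first Saturday is September 4 and the fourth is September 25.
1 March 2033 is a Tuesday, so the first Monday is March 7 and the third is March 21.
23 March 2033 does not fall between 25 September 2032 and 21 March 2033, so daylight saving is not in effect and Ishvik is at UTC+03:45.
03:30 Ishvik − 3h45m = 23:45 UTC (rolling into the previous day, 22 March 2033).
1 February 2033 is a Tuesday, so the first Friday is February 4.
1 October 2033 is a Saturday, so the first Sunday is October 2 and the fourth is October 23.
At the standard offset (UTC+09:00), 23:45 UTC + 9h = 08:45 Othast Prefecture standard time (rolling into the next day, 23 March 2033).
Daylight saving runs 4 February – 23 October; the standard-time date in Othast Prefecture, 23 March 2033, is inside that window, so Othast Prefecture is at UTC+10:00.
23:45 UTC + 10h = 09:45 Othast Prefecture (rolling into the next day, 23 March 2033).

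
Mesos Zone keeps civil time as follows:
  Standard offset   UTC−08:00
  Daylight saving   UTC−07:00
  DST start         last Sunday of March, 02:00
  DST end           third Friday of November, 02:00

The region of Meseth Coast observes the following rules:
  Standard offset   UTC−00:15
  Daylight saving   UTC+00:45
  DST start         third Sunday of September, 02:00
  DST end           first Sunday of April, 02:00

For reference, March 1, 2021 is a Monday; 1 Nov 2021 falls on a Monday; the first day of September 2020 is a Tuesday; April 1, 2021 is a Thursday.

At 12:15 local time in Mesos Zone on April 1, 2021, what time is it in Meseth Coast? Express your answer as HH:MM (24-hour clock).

20:00

1 March 2021 is a Monday, so Sundays fall on 7, 14, 21, 28; the last is March 28.
1 November 2021 is a Monday, so the first Friday is November 5 and the third is November 19.
April 1, 2021 falls between 28 March and 19 November, so daylight saving is in effect and Mesos Zone is at UTC−07:00.
12:15 Mesos Zone + 7h = 19:15 UTC.
1 September 2020 is a Tuesday, so the first Sunday is September 6 and the third is September 20.
1 April 2021 is a Thursday, so the first Sunday is April 4.
At the standard offset (UTC−00:15), 19:15 UTC − 0h15m = 19:00 Meseth Coast standard time.
Daylight saving runs 20 September 2020 – 4 April 2021; the standard-time date in Meseth Coast, April 1, 2021, is inside that window, so Meseth Coast is at UTC+00:45.
19:15 UTC + 0h45m = 20:00 Meseth Coast.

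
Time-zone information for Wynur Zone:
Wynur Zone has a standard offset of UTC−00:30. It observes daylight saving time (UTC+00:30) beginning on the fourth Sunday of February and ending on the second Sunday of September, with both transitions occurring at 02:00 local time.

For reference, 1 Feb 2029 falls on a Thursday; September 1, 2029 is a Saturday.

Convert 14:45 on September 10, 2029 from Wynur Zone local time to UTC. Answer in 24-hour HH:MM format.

1 February 2029 is a Thursday, so the first Sunday is February 4 and the fourth is February 25.
1 September 2029 is a Saturday, so the first Sunday is September 2 and the second is September 9.
September 10, 2029 is outside the daylight-saving period (25 February – 9 September), so Wynur Zone is on standard time, UTC−00:30.
14:45 local + 0h30m = 15:15 UTC.

15:15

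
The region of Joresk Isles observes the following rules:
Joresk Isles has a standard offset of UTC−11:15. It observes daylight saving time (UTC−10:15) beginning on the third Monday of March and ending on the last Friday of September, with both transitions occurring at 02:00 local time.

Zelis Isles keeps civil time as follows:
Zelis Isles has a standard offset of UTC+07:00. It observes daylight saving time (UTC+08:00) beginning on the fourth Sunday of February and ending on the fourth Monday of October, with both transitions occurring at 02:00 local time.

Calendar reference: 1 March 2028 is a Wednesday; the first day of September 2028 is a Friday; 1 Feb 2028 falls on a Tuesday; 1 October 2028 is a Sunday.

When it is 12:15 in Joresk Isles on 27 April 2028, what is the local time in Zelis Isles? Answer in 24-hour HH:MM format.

06:30

1 March 2028 is a Wednesday, so the first Monday is March 6 and the third is March 20.
1 September 2028 is a Friday, so Fridays fall on 1, 8, 15, 22, 29; the last is September 29.
27 April 2028 falls between 20 March and 29 September, so daylight saving is in effect and Joresk Isles is at UTC−10:15.
12:15 Joresk Isles + 10h15m = 22:30 UTC.
1 February 2028 is a Tuesday, so the first Sunday is February 6 and the fourth is February 27.
1 October 2028 is a Sunday, so the first Monday is October 2 and the fourth is October 23.
At the standard offset (UTC+07:00), 22:30 UTC + 7h = 05:30 Zelis Isles standard time (rolling into the next day, 28 April 2028).
Daylight saving runs 27 February – 23 October; the standard-time date in Zelis Isles, 28 April 2028, is inside that window, so Zelis Isles is at UTC+08:00.
22:30 UTC + 8h = 06:30 Zelis Isles (rolling into the next day, 28 April 2028).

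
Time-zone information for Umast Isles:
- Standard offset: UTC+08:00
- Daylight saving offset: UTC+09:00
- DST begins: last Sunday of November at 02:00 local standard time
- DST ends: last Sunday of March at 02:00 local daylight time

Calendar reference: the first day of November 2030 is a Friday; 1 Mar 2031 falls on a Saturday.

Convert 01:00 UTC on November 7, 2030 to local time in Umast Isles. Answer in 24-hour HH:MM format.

09:00

1 November 2030 is a Friday, so Sundays fall on 3, 10, 17, 24; the last is November 24.
1 March 2031 is a Saturday, so Sundays fall on 2, 9, 16, 23, 30; the last is March 30.
At the standard offset (UTC+08:00), 01:00 UTC + 8h = 09:00 Umast Isles standard time.
The standard-time date in Umast Isles, November 7, 2030, is outside the daylight-saving period (24 November 2030 – 30 March 2031), so Umast Isles is on standard time, UTC+08:00.
01:00 UTC + 8h = 09:00 local.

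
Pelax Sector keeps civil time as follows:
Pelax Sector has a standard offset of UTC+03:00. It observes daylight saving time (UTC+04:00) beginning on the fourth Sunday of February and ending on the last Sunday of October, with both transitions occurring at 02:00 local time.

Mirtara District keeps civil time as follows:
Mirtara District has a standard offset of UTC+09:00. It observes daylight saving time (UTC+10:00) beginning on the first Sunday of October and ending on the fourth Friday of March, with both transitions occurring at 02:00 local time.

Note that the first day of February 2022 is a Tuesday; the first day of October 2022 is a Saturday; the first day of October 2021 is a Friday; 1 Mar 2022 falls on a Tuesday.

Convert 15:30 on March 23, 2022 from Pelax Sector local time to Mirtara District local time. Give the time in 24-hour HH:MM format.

21:30

1 February 2022 is a Tuesday, so the first Sunday is February 6 and the fourth is February 27.
1 October 2022 is a Saturday, so Sundays fall on 2, 9, 16, 23, 30; the last is October 30.
March 23, 2022 falls between 27 February and 30 October, so daylight saving is in effect and Pelax Sector is at UTC+04:00.
15:30 Pelax Sector − 4h = 11:30 UTC.
1 October 2021 is a Friday, so the first Sunday is October 3.
1 March 2022 is a Tuesday, so the first Friday is March 4 and the fourth is March 25.
At the standard offset (UTC+09:00), 11:30 UTC + 9h = 20:30 Mirtara District standard time.
Daylight saving runs 3 October 2021 – 25 March 2022; the standard-time date in Mirtara District, March 23, 2022, is inside that window, so Mirtara District is at UTC+10:00.
11:30 UTC + 10h = 21:30 Mirtara District.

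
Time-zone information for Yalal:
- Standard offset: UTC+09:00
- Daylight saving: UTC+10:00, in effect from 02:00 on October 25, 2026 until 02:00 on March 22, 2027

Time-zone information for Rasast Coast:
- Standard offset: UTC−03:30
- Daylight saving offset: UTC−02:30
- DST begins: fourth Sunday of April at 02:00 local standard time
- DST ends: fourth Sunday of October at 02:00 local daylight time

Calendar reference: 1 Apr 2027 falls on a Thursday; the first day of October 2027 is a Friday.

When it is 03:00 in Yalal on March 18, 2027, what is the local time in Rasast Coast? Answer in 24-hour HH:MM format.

March 18, 2027 falls between 25 October 2026 and 22 March 2027, so daylight saving is in effect and Yalal is at UTC+10:00.
03:00 Yalal − 10h = 17:00 UTC (rolling into the previous day, 17 March 2027).
1 April 2027 is a Thursday, so the first Sunday is April 4 and the fourth is April 25.
1 October 2027 is a Friday, so the first Sunday is October 3 and the fourth is October 24.
At the standard offset (UTC−03:30), 17:00 UTC − 3h30m = 13:30 Rasast Coast standard time.
Daylight saving runs 25 April – 24 October; the standard-time date in Rasast Coast, March 17, 2027, is outside that window, so Rasast Coast is on standard time at UTC−03:30.
17:00 UTC − 3h30m = 13:30 Rasast Coast.

13:30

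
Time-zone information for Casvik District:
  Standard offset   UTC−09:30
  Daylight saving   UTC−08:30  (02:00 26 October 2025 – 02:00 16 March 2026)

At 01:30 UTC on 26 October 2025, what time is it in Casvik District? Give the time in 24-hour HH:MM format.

At the standard offset (UTC−09:30), 01:30 UTC − 9h30m = 16:00 Casvik District standard time (rolling into the previous day, 25 October 2025).
The standard-time date in Casvik District, 25 October 2025, is outside the daylight-saving period (26 October 2025 – 16 March 2026), so Casvik District is on standard time, UTC−09:30.
01:30 UTC − 9h30m = 16:00 local (rolling into the previous day, 25 October 2025).

16:00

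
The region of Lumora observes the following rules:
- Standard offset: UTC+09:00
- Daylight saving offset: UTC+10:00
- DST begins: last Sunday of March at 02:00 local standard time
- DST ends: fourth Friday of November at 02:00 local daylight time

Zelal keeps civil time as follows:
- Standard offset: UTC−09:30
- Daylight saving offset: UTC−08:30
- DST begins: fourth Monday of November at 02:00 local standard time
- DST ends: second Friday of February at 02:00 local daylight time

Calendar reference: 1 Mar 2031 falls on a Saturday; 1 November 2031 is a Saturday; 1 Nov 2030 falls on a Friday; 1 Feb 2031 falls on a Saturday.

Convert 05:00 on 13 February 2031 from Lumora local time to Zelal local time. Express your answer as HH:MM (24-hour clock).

11:30

1 March 2031 is a Saturday, so Sundays fall on 2, 9, 16, 23, 30; the last is March 30.
1 November 2031 is a Saturday, so the first Friday is November 7 and the fourth is November 28.
Daylight saving runs 30 March – 28 November; 13 February 2031 is outside that window, so Lumora is on standard time at UTC+09:00.
05:00 Lumora − 9h = 20:00 UTC (rolling into the previous day, 12 February 2031).
1 November 2030 is a Friday, so the first Monday is November 4 and the fourth is November 25.
1 February 2031 is a Saturday, so the first Friday is February 7 and the second is February 14.
At the standard offset (UTC−09:30), 20:00 UTC − 9h30m = 10:30 Zelal standard time.
The standard-time date in Zelal, 12 February 2031, falls between 25 November 2030 and 14 February 2031, so daylight saving is in effect and Zelal is at UTC−08:30.
20:00 UTC − 8h30m = 11:30 Zelal.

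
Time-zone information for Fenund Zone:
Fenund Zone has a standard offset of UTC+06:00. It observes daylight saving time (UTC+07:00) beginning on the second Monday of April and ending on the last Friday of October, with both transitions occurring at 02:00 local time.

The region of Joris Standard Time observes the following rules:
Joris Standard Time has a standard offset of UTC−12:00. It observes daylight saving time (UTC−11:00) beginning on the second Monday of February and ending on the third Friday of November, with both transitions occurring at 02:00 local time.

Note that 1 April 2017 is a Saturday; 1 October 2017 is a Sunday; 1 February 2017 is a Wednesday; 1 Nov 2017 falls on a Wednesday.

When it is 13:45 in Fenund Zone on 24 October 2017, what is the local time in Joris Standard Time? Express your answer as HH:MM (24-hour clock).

1 April 2017 is a Saturday, so the first Monday is April 3 and the second is April 10.
1 October 2017 is a Sunday, so Fridays fall on 6, 13, 20, 27; the last is October 27.
24 October 2017 lies within the daylight-saving period (10 April – 27 October), so Fenund Zone is on daylight time, UTC+07:00.
13:45 Fenund Zone − 7h = 06:45 UTC.
1 February 2017 is a Wednesday, so the first Monday is February 6 and the second is February 13.
1 November 2017 is a Wednesday, so the first Friday is November 3 and the third is November 17.
At the standard offset (UTC−12:00), 06:45 UTC − 12h = 18:45 Joris Standard Time standard time (rolling into the previous day, 23 October 2017).
The standard-time date in Joris Standard Time, 23 October 2017, lies within the daylight-saving period (13 February – 17 November), so Joris Standard Time is on daylight time, UTC−11:00.
06:45 UTC − 11h = 19:45 Joris Standard Time (rolling into the previous day, 23 October 2017).

19:45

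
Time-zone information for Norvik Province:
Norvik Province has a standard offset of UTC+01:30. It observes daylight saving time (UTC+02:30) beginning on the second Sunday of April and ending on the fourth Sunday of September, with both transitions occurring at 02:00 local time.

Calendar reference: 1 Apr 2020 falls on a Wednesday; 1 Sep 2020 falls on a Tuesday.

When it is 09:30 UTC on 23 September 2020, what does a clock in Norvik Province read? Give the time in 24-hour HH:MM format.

12:00

1 April 2020 is a Wednesday, so the first Sunday is April 5 and the second is April 12.
1 September 2020 is a Tuesday, so the first Sunday is September 6 and the fourth is September 27.
At the standard offset (UTC+01:30), 09:30 UTC + 1h30m = 11:00 Norvik Province standard time.
The standard-time date in Norvik Province, 23 September 2020, falls between 12 April and 27 September, so daylight saving is in effect and Norvik Province is at UTC+02:30.
09:30 UTC + 2h30m = 12:00 local.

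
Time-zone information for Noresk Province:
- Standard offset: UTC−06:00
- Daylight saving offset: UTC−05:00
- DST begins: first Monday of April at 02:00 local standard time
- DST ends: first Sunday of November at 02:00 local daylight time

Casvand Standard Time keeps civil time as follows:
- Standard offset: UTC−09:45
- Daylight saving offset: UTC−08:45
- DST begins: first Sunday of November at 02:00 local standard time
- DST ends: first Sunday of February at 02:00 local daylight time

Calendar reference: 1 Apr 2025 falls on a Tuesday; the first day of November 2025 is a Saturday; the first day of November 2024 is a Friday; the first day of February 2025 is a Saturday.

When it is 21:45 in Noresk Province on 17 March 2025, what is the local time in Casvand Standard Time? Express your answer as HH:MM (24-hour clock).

18:00

1 April 2025 is a Tuesday, so the first Monday is April 7.
1 November 2025 is a Saturday, so the first Sunday is November 2.
17 March 2025 does not fall between 7 April and 2 November, so daylight saving is not in effect and Noresk Province is at UTC−06:00.
21:45 Noresk Province + 6h = 03:45 UTC (rolling into the next day, 18 March 2025).
1 November 2024 is a Friday, so the first Sunday is November 3.
1 February 2025 is a Saturday, so the first Sunday is February 2.
At the standard offset (UTC−09:45), 03:45 UTC − 9h45m = 18:00 Casvand Standard Time standard time (rolling into the previous day, 17 March 2025).
The standard-time date in Casvand Standard Time, 17 March 2025, does not fall between 3 November 2024 and 2 February 2025, so daylight saving is not in effect and Casvand Standard Time is at UTC−09:45.
03:45 UTC − 9h45m = 18:00 Casvand Standard Time (rolling into the previous day, 17 March 2025).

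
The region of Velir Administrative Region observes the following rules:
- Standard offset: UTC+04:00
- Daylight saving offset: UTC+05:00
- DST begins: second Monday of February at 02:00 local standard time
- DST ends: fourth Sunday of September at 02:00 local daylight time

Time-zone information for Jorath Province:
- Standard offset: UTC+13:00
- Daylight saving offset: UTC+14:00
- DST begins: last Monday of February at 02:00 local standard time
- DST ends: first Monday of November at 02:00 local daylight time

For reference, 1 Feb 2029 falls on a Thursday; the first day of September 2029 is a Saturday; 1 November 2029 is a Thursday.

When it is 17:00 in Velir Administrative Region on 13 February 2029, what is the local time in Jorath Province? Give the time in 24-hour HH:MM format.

1 February 2029 is a Thursday, so the first Monday is February 5 and the second is February 12.
1 September 2029 is a Saturday, so the first Sunday is September 2 and the fourth is September 23.
13 February 2029 falls between 12 February and 23 September, so daylight saving is in effect and Velir Administrative Region is at UTC+05:00.
17:00 Velir Administrative Region − 5h = 12:00 UTC.
1 February 2029 is a Thursday, so Mondays fall on 5, 12, 19, 26; the last is February 26.
1 November 2029 is a Thursday, so the first Monday is November 5.
At the standard offset (UTC+13:00), 12:00 UTC + 13h = 01:00 Jorath Province standard time (rolling into the next day, 14 February 2029).
The standard-time date in Jorath Province, 14 February 2029, does not fall between 26 February and 5 November, so daylight saving is not in effect and Jorath Province is at UTC+13:00.
12:00 UTC + 13h = 01:00 Jorath Province (rolling into the next day, 14 February 2029).

01:00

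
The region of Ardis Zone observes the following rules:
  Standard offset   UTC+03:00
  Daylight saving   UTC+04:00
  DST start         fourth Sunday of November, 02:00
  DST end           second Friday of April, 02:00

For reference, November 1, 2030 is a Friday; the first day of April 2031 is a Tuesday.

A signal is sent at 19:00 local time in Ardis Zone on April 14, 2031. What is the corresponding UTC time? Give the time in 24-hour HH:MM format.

16:00

1 November 2030 is a Friday, so the first Sunday is November 3 and the fourth is November 24.
1 April 2031 is a Tuesday, so the first Friday is April 4 and the second is April 11.
Daylight saving runs 24 November 2030 – 11 April 2031; April 14, 2031 is outside that window, so Ardis Zone is on standard time at UTC+03:00.
19:00 local − 3h = 16:00 UTC.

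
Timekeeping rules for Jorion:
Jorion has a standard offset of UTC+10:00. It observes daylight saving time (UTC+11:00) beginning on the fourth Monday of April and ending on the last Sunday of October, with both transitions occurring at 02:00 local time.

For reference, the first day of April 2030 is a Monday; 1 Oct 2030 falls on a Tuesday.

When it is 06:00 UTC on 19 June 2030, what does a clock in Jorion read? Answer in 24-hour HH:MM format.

17:00

1 April 2030 is a Monday, so the first Monday is April 1 and the fourth is April 22.
1 October 2030 is a Tuesday, so Sundays fall on 6, 13, 20, 27; the last is October 27.
At the standard offset (UTC+10:00), 06:00 UTC + 10h = 16:00 Jorion standard time.
The standard-time date in Jorion, 19 June 2030, lies within the daylight-saving period (22 April – 27 October), so Jorion is on daylight time, UTC+11:00.
06:00 UTC + 11h = 17:00 local.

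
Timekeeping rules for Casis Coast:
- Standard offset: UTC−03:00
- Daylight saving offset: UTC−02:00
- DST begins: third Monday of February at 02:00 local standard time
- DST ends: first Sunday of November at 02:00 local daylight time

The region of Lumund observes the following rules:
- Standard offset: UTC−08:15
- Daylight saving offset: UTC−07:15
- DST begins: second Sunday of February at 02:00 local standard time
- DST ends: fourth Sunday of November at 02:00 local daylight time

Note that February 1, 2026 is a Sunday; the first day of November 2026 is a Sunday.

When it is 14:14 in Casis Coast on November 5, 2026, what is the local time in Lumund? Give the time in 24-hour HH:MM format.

1 February 2026 is a Sunday, so the first Monday is February 2 and the third is February 16.
1 November 2026 is a Sunday, so the first Sunday is November 1.
November 5, 2026 does not fall between 16 February and 1 November, so daylight saving is not in effect and Casis Coast is at UTC−03:00.
14:14 Casis Coast + 3h = 17:14 UTC.
1 February 2026 is a Sunday, so the first Sunday is February 1 and the second is February 8.
1 November 2026 is a Sunday, so the first Sunday is November 1 and the fourth is November 22.
At the standard offset (UTC−08:15), 17:14 UTC − 8h15m = 08:59 Lumund standard time.
Daylight saving runs 8 February – 22 November; the standard-time date in Lumund, November 5, 2026, is inside that window, so Lumund is at UTC−07:15.
17:14 UTC − 7h15m = 09:59 Lumund.

09:59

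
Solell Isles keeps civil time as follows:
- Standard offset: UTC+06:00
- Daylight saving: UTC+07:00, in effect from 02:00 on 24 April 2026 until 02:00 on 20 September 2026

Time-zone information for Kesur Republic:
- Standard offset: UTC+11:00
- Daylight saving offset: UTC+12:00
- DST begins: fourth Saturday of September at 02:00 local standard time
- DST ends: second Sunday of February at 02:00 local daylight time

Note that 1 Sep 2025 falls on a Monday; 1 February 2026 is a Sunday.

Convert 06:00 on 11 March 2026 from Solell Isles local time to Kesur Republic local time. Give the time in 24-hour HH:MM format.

11:00

11 March 2026 is outside the daylight-saving period (24 April – 20 September), so Solell Isles is on standard time, UTC+06:00.
06:00 Solell Isles − 6h = 00:00 UTC.
1 September 2025 is a Monday, so the first Saturday is September 6 and the fourth is September 27.
1 February 2026 is a Sunday, so the first Sunday is February 1 and the second is February 8.
At the standard offset (UTC+11:00), 00:00 UTC + 11h = 11:00 Kesur Republic standard time.
Daylight saving runs 27 September 2025 – 8 February 2026; the standard-time date in Kesur Republic, 11 March 2026, is outside that window, so Kesur Republic is on standard time at UTC+11:00.
00:00 UTC + 11h = 11:00 Kesur Republic.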